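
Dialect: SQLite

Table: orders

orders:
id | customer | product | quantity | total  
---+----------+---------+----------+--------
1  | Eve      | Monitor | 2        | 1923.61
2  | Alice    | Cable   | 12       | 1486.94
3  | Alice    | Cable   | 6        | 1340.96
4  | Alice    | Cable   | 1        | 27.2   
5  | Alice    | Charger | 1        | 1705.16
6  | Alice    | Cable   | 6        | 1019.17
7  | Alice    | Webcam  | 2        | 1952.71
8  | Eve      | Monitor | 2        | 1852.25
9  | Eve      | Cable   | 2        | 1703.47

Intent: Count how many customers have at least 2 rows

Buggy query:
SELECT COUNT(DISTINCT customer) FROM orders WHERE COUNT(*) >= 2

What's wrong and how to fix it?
Bug: COUNT(*) cannot appear in WHERE; the per-group count doesn't exist yet

Fix: Group first with HAVING COUNT(*) >= 2, then COUNT the resulting groups

Corrected query:
SELECT COUNT(*) FROM (SELECT customer FROM orders GROUP BY customer HAVING COUNT(*) >= 2)

Result:
COUNT(*)
--------
2       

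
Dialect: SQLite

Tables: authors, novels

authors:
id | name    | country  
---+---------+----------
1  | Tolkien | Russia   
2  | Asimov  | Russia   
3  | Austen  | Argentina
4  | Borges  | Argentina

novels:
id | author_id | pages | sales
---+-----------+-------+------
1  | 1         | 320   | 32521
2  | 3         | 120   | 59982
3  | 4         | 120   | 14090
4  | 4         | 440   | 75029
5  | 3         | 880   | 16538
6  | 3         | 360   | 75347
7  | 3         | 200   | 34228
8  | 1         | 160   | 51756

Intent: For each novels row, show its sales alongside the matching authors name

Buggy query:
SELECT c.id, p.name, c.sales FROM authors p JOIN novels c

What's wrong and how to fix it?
Bug: Missing join condition: each novels row is matched to all authors rows instead of just its own

Fix: Add ON c.author_id = p.id to the JOIN

Corrected query:
SELECT c.id, p.name, c.sales FROM authors p JOIN novels c ON c.author_id = p.id

Result:
id | name    | sales
---+---------+------
1  | Tolkien | 32521
2  | Austen  | 59982
3  | Borges  | 14090
4  | Borges  | 75029
5  | Austen  | 16538
6  | Austen  | 75347
7  | Austen  | 34228
8  | Tolkien | 51756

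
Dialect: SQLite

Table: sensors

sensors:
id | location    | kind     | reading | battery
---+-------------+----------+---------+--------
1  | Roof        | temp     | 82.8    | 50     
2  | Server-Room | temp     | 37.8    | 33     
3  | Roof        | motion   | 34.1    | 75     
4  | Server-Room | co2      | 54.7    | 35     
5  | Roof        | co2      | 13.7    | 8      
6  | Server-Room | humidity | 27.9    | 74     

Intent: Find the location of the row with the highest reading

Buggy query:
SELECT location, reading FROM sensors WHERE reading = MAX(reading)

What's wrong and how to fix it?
Bug: WHERE is evaluated per row; an aggregate over the whole table isn't defined there

Fix: Wrap MAX in a scalar subquery so WHERE compares against a single value

Corrected query:
SELECT location, reading FROM sensors WHERE reading = (SELECT MAX(reading) FROM sensors)

Result:
location | reading
---------+--------
Roof     | 82.8   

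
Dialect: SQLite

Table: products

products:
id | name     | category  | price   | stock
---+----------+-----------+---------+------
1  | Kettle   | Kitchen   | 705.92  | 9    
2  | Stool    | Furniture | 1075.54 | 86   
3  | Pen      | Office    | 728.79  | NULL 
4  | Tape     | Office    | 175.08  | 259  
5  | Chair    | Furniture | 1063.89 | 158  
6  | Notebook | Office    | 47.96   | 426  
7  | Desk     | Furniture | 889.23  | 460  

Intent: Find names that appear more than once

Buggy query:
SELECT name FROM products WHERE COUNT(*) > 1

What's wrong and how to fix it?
Bug: COUNT(*) is an aggregate and cannot be used in WHERE

Fix: Group first, then use HAVING for the count condition

Corrected query:
SELECT name FROM products GROUP BY name HAVING COUNT(*) > 1

Result:
(no rows)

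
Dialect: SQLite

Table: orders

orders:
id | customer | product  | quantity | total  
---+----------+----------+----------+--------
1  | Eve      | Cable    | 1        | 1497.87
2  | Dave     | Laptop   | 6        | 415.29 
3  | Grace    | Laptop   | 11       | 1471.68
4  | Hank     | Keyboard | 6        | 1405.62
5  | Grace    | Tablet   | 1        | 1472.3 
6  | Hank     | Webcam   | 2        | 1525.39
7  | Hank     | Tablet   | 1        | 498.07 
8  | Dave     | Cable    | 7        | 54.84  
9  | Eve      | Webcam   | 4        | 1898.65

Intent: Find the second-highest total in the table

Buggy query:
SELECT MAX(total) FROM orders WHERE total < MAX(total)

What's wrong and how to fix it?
Bug: The inner MAX is an aggregate inside WHERE, which is not allowed

Fix: Put the inner MAX in a scalar subquery

Corrected query:
SELECT MAX(total) FROM orders WHERE total < (SELECT MAX(total) FROM orders)

Result:
MAX(total)
----------
1525.39   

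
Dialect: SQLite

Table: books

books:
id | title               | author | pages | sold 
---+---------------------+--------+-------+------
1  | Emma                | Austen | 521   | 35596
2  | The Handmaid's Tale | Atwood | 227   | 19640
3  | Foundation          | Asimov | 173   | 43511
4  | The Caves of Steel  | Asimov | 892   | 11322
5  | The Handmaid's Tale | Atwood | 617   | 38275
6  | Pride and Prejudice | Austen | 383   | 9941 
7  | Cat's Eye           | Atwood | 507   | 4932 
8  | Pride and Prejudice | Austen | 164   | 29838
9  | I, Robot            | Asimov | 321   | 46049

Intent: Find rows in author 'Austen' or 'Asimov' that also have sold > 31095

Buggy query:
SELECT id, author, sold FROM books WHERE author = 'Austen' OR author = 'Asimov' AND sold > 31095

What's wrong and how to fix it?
Bug: AND binds tighter than OR, so this parses as author = 'Austen' OR (author = 'Asimov' AND sold > 31095)

Fix: Group the OR with parentheses (or use IN), then AND the threshold

Corrected query:
SELECT id, author, sold FROM books WHERE (author = 'Austen' OR author = 'Asimov') AND sold > 31095

Result:
id | author | sold 
---+--------+------
1  | Austen | 35596
3  | Asimov | 43511
9  | Asimov | 46049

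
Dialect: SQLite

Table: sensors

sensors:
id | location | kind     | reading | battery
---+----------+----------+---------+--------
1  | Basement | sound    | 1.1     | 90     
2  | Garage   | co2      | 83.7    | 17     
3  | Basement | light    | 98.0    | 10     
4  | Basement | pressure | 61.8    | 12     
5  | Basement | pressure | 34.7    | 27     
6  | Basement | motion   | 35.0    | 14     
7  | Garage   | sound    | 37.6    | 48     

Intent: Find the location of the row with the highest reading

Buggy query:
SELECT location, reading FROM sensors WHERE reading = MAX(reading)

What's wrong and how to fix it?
Bug: MAX(reading) is an aggregate and cannot be used directly in WHERE

Fix: Use a subquery: WHERE reading = (SELECT MAX(reading) FROM sensors)

Corrected query:
SELECT location, reading FROM sensors WHERE reading = (SELECT MAX(reading) FROM sensors)

Result:
location | reading
---------+--------
Basement | 98     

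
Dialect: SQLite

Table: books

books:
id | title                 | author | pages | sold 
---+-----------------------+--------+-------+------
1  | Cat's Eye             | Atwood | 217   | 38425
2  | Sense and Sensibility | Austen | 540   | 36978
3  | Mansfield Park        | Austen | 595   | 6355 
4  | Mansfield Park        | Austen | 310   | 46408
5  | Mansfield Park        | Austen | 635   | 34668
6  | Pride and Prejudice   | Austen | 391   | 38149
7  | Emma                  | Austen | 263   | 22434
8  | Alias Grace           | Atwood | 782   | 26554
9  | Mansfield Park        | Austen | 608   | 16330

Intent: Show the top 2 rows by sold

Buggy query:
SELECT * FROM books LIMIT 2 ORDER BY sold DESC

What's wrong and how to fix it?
Bug: ORDER BY cannot follow LIMIT; LIMIT is the final clause

Fix: Swap the clauses: ORDER BY first, then LIMIT

Corrected query:
SELECT * FROM books ORDER BY sold DESC LIMIT 2

Result:
id | title          | author | pages | sold 
---+----------------+--------+-------+------
4  | Mansfield Park | Austen | 310   | 46408
1  | Cat's Eye      | Atwood | 217   | 38425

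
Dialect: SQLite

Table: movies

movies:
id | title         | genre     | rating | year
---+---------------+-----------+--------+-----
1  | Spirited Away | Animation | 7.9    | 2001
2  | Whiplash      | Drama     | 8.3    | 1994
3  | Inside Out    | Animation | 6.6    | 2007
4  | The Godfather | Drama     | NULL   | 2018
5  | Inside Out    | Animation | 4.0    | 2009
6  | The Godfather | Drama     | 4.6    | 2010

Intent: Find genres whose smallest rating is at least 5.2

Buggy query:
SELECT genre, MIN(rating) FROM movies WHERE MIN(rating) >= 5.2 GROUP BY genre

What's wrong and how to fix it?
Bug: MIN() in WHERE is a misuse of aggregate

Fix: Use HAVING for the per-group MIN condition

Corrected query:
SELECT genre, MIN(rating) FROM movies GROUP BY genre HAVING MIN(rating) >= 5.2

Result:
(no rows)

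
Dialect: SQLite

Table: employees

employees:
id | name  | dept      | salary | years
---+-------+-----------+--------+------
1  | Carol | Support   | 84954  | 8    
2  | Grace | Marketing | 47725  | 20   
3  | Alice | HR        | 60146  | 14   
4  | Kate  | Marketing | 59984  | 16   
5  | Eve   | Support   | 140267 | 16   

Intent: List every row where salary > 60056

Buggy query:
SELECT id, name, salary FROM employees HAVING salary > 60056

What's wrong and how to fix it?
Bug: This is a non-aggregate query (no GROUP BY, no aggregates), so in SQLite the HAVING clause is invalid here; a row-level condition belongs in WHERE

Fix: Replace HAVING with WHERE since the condition applies to individual rows

Corrected query:
SELECT id, name, salary FROM employees WHERE salary > 60056

Result:
id | name  | salary
---+-------+-------
1  | Carol | 84954 
3  | Alice | 60146 
5  | Eve   | 140267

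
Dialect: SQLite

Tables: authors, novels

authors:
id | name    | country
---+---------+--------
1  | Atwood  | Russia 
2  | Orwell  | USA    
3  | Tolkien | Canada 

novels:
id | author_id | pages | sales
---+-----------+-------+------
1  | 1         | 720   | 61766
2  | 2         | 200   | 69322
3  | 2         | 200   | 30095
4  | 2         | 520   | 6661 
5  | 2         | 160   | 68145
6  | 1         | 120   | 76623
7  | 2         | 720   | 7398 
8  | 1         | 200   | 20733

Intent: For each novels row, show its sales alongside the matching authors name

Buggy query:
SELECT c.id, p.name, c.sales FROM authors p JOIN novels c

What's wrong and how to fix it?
Bug: JOIN with no ON clause produces a cartesian product; every novels row pairs with every authors row

Fix: Add ON c.author_id = p.id to the JOIN

Corrected query:
SELECT c.id, p.name, c.sales FROM authors p JOIN novels c ON c.author_id = p.id

Result:
id | name   | sales
---+--------+------
1  | Atwood | 61766
2  | Orwell | 69322
3  | Orwell | 30095
4  | Orwell | 6661 
5  | Orwell | 68145
6  | Atwood | 76623
7  | Orwell | 7398 
8  | Atwood | 20733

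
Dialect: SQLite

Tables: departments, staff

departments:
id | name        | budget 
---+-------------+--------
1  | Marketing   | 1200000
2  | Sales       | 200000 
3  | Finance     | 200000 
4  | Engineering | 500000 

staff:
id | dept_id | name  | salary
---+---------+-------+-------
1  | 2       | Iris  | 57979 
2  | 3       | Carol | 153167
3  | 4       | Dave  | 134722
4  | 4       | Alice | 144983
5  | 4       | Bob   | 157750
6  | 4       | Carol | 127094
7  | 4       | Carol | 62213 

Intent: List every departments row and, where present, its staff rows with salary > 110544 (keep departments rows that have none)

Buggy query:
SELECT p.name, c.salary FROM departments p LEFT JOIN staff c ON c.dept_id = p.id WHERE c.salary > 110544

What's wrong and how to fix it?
Bug: Filtering c.salary in WHERE discards the NULL rows produced by LEFT JOIN, turning it into an inner join

Fix: Put 'c.salary > 110544' in the JOIN's ON clause instead of WHERE

Corrected query:
SELECT p.name, c.salary FROM departments p LEFT JOIN staff c ON c.dept_id = p.id AND c.salary > 110544

Result:
name        | salary
------------+-------
Marketing   | NULL  
Sales       | NULL  
Finance     | 153167
Engineering | 127094
Engineering | 134722
Engineering | 144983
Engineering | 157750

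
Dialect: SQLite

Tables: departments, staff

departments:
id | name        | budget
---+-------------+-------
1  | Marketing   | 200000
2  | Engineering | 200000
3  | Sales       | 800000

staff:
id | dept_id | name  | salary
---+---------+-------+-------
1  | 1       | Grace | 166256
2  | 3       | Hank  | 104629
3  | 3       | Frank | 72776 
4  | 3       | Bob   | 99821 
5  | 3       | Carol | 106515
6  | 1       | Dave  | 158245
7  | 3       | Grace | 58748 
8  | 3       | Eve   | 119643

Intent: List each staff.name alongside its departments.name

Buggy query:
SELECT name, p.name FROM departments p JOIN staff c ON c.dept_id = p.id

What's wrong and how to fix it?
Bug: Both tables have a 'name' column; the unqualified reference is ambiguous

Fix: Qualify the column with its table alias (c.name)

Corrected query:
SELECT c.name, p.name FROM departments p JOIN staff c ON c.dept_id = p.id

Result:
name  | name     
------+----------
Grace | Marketing
Hank  | Sales    
Frank | Sales    
Bob   | Sales    
Carol | Sales    
Dave  | Marketing
Grace | Sales    
Eve   | Sales    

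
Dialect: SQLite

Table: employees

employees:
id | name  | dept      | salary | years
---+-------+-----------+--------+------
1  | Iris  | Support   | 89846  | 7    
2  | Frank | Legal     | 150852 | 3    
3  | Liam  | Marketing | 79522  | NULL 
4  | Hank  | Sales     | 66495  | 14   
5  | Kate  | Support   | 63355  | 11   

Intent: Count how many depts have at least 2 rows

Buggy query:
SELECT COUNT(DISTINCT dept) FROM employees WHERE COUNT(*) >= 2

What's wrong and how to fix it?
Bug: COUNT(*) cannot appear in WHERE; the per-group count doesn't exist yet

Fix: Use a subquery that GROUPs and filters with HAVING, then count its rows

Corrected query:
SELECT COUNT(*) FROM (SELECT dept FROM employees GROUP BY dept HAVING COUNT(*) >= 2)

Result:
COUNT(*)
--------
1       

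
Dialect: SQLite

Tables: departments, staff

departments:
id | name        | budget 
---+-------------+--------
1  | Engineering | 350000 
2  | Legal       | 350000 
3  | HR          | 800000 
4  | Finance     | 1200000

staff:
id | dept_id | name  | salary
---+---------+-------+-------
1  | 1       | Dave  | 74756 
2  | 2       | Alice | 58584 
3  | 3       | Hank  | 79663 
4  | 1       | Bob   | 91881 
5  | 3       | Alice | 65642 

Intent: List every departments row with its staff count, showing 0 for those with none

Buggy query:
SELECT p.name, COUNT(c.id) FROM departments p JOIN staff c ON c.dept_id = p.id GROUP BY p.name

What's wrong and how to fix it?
Bug: INNER JOIN drops departments rows that have no matching staff rows

Fix: Use LEFT JOIN so parents without children still appear (COUNT(c.id) gives 0)

Corrected query:
SELECT p.name, COUNT(c.id) FROM departments p LEFT JOIN staff c ON c.dept_id = p.id GROUP BY p.name

Result:
name        | COUNT(c.id)
------------+------------
Engineering | 2          
Finance     | 0          
HR          | 2          
Legal       | 1          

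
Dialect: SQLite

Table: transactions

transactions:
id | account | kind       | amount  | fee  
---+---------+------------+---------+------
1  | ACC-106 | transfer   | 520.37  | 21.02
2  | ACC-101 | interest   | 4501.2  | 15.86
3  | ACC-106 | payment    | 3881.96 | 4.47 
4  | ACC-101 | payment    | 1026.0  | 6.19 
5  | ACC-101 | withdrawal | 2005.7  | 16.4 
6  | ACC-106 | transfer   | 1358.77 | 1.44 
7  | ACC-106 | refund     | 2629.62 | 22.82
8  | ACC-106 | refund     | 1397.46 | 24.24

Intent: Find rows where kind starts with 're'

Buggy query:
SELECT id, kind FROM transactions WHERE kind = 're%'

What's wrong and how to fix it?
Bug: '=' compares the literal string including the % character; pattern matching needs LIKE

Fix: Replace '=' with LIKE so 're%' is treated as a pattern

Corrected query:
SELECT id, kind FROM transactions WHERE kind LIKE 're%'

Result:
id | kind  
---+-------
7  | refund
8  | refund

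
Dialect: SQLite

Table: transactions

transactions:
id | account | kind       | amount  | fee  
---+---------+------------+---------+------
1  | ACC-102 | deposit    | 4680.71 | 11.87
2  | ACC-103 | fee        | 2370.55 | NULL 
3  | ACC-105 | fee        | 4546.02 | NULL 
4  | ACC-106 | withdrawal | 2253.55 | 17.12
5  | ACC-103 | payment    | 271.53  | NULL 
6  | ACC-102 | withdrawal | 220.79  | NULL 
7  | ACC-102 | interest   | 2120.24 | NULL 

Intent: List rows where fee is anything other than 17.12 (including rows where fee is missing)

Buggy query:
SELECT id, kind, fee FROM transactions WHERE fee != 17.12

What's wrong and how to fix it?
Bug: Inequality against NULL is unknown, not true; rows with NULL are dropped

Fix: Handle NULL separately with IS NULL alongside the inequality

Corrected query:
SELECT id, kind, fee FROM transactions WHERE fee != 17.12 OR fee IS NULL

Result:
id | kind       | fee  
---+------------+------
1  | deposit    | 11.87
2  | fee        | NULL 
3  | fee        | NULL 
5  | payment    | NULL 
6  | withdrawal | NULL 
7  | interest   | NULL 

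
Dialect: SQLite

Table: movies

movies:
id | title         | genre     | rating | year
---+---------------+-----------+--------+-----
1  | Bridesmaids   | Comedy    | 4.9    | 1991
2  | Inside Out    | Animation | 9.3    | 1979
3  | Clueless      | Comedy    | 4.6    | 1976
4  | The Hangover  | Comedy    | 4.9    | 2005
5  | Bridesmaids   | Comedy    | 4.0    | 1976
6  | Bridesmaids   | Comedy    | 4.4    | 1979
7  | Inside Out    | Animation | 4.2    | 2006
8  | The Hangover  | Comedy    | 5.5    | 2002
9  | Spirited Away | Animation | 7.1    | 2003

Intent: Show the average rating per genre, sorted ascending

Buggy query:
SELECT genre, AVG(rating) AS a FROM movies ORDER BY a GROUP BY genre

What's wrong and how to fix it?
Bug: ORDER BY appears before GROUP BY; SQL clause order requires GROUP BY first

Fix: Reorder: SELECT … FROM … GROUP BY … ORDER BY …

Corrected query:
SELECT genre, AVG(rating) AS a FROM movies GROUP BY genre ORDER BY a

Result:
genre     | a       
----------+---------
Comedy    | 4.716667
Animation | 6.866667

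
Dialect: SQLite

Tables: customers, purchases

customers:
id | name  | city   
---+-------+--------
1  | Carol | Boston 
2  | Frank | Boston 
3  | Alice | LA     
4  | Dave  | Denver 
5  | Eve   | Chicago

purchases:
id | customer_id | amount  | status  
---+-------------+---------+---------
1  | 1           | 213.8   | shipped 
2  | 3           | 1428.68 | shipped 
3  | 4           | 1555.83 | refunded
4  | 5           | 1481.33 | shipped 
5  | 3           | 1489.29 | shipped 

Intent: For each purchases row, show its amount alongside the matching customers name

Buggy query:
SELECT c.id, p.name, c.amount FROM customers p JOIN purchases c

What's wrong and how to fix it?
Bug: JOIN with no ON clause produces a cartesian product; every purchases row pairs with every customers row

Fix: Add ON c.customer_id = p.id to the JOIN

Corrected query:
SELECT c.id, p.name, c.amount FROM customers p JOIN purchases c ON c.customer_id = p.id

Result:
id | name  | amount 
---+-------+--------
1  | Carol | 213.8  
2  | Alice | 1428.68
3  | Dave  | 1555.83
4  | Eve   | 1481.33
5  | Alice | 1489.29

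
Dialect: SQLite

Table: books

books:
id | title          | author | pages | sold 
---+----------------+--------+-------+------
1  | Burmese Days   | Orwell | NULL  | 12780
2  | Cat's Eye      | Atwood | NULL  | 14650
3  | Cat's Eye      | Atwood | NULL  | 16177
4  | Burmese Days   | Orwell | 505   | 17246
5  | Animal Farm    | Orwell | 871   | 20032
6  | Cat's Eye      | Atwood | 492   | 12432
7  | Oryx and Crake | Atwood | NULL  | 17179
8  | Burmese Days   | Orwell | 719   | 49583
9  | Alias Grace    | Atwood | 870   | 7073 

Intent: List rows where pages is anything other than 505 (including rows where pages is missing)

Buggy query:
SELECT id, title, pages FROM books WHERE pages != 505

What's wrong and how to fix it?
Bug: 'pages != 505' is unknown when pages is NULL, so NULL rows are silently excluded

Fix: Handle NULL separately with IS NULL alongside the inequality

Corrected query:
SELECT id, title, pages FROM books WHERE pages != 505 OR pages IS NULL

Result:
id | title          | pages
---+----------------+------
1  | Burmese Days   | NULL 
2  | Cat's Eye      | NULL 
3  | Cat's Eye      | NULL 
5  | Animal Farm    | 871  
6  | Cat's Eye      | 492  
7  | Oryx and Crake | NULL 
8  | Burmese Days   | 719  
9  | Alias Grace    | 870  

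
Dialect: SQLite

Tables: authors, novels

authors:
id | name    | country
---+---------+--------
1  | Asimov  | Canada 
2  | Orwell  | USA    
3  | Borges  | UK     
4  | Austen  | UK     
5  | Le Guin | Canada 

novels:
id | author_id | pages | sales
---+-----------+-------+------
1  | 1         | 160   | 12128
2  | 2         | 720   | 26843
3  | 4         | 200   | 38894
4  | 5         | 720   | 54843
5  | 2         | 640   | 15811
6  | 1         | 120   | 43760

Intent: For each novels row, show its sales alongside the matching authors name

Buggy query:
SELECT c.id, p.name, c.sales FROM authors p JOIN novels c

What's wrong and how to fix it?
Bug: JOIN with no ON clause produces a cartesian product; every novels row pairs with every authors row

Fix: Add ON c.author_id = p.id to the JOIN

Corrected query:
SELECT c.id, p.name, c.sales FROM authors p JOIN novels c ON c.author_id = p.id

Result:
id | name    | sales
---+---------+------
1  | Asimov  | 12128
2  | Orwell  | 26843
3  | Austen  | 38894
4  | Le Guin | 54843
5  | Orwell  | 15811
6  | Asimov  | 43760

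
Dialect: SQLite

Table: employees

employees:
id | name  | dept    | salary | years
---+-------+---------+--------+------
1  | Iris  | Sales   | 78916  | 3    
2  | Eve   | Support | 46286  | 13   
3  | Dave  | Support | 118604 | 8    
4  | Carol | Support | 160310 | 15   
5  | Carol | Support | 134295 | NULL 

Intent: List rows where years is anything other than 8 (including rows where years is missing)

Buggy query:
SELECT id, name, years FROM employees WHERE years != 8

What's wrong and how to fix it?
Bug: Inequality against NULL is unknown, not true; rows with NULL are dropped

Fix: Add an explicit OR years IS NULL to include the missing-value rows

Corrected query:
SELECT id, name, years FROM employees WHERE years != 8 OR years IS NULL

Result:
id | name  | years
---+-------+------
1  | Iris  | 3    
2  | Eve   | 13   
4  | Carol | 15   
5  | Carol | NULL 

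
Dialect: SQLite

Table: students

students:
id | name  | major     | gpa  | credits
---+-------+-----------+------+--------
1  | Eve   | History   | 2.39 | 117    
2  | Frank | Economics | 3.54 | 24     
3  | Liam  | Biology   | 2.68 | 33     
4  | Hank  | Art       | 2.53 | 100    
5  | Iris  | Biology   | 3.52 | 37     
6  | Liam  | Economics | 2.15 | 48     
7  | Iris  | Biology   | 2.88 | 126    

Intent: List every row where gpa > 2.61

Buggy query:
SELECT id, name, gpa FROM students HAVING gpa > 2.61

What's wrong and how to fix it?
Bug: HAVING filters the output of aggregation, but this query has no GROUP BY and no aggregate functions, so SQLite rejects it (HAVING clause on a non-aggregate query); the condition here is per row

Fix: Use WHERE for row-level filtering

Corrected query:
SELECT id, name, gpa FROM students WHERE gpa > 2.61

Result:
id | name  | gpa 
---+-------+-----
2  | Frank | 3.54
3  | Liam  | 2.68
5  | Iris  | 3.52
7  | Iris  | 2.88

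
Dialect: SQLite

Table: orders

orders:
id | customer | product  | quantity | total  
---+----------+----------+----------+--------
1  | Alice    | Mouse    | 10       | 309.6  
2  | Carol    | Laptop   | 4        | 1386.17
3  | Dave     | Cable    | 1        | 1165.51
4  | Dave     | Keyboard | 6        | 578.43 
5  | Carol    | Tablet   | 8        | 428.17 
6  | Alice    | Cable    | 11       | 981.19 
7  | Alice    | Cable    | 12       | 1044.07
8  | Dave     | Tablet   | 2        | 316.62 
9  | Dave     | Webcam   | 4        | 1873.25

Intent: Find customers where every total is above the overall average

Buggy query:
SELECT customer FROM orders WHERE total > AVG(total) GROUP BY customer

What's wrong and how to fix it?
Bug: AVG() is an aggregate; it can't sit directly in WHERE

Fix: Compute the overall average in a scalar subquery and compare each group's MIN against it in HAVING

Corrected query:
SELECT customer FROM orders GROUP BY customer HAVING MIN(total) > (SELECT AVG(total) FROM orders)

Result:
(no rows)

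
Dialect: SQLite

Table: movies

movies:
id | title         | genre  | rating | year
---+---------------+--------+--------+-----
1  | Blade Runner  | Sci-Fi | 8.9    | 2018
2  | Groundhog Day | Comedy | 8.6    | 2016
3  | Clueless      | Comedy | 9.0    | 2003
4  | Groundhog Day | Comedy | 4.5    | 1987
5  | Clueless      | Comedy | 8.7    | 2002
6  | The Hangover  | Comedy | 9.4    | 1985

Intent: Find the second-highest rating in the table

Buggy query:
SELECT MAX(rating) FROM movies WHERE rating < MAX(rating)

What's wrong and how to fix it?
Bug: The inner MAX is an aggregate inside WHERE, which is not allowed

Fix: Put the inner MAX in a scalar subquery

Corrected query:
SELECT MAX(rating) FROM movies WHERE rating < (SELECT MAX(rating) FROM movies)

Result:
MAX(rating)
-----------
9          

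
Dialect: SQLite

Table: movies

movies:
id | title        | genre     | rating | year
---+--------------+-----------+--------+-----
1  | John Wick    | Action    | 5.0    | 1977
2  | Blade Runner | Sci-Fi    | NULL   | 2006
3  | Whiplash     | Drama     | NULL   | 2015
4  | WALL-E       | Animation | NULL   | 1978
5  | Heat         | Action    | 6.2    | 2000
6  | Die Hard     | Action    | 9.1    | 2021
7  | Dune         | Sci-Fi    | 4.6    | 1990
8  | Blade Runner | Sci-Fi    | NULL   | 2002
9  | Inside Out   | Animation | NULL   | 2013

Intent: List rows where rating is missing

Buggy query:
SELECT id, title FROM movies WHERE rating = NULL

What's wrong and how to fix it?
Bug: '= NULL' is always unknown in SQL three-valued logic, so no rows match

Fix: Replace '= NULL' with 'IS NULL'

Corrected query:
SELECT id, title FROM movies WHERE rating IS NULL

Result:
id | title       
---+-------------
2  | Blade Runner
3  | Whiplash    
4  | WALL-E      
8  | Blade Runner
9  | Inside Out  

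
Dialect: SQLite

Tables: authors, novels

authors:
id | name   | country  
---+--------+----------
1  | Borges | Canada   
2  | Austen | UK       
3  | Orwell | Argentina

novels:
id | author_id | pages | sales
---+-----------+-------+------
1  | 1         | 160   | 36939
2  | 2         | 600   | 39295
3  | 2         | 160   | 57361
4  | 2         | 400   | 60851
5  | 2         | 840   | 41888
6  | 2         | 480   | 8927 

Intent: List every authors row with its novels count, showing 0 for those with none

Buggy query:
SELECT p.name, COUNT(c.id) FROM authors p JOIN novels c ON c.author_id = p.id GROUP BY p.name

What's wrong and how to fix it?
Bug: An inner join excludes parents with zero children

Fix: Switch to LEFT JOIN to retain unmatched parent rows

Corrected query:
SELECT p.name, COUNT(c.id) FROM authors p LEFT JOIN novels c ON c.author_id = p.id GROUP BY p.name

Result:
name   | COUNT(c.id)
-------+------------
Austen | 5          
Borges | 1          
Orwell | 0          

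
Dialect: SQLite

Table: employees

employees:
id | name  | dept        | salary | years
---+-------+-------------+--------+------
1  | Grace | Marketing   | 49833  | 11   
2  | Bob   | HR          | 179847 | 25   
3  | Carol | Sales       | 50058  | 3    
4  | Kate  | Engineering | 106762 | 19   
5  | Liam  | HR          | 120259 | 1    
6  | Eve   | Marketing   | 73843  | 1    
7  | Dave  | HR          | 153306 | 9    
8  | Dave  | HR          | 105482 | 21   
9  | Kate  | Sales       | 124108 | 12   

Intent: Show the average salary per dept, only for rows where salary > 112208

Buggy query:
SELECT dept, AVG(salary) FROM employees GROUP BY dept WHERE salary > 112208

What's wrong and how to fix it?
Bug: Row-level WHERE must come before GROUP BY in the clause order

Fix: Place WHERE between FROM and GROUP BY

Corrected query:
SELECT dept, AVG(salary) FROM employees WHERE salary > 112208 GROUP BY dept

Result:
dept  | AVG(salary)  
------+--------------
HR    | 151137.333333
Sales | 124108       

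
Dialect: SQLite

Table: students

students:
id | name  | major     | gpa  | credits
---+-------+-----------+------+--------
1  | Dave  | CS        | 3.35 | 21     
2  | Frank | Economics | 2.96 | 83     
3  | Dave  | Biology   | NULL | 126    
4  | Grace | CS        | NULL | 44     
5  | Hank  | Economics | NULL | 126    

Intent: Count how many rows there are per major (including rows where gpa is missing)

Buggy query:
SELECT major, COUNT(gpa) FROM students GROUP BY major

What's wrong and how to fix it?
Bug: COUNT(gpa) skips NULLs, so groups with missing gpa are undercounted

Fix: Use COUNT(*) to count all rows regardless of NULL

Corrected query:
SELECT major, COUNT(*) FROM students GROUP BY major

Result:
major     | COUNT(*)
----------+---------
Biology   | 1       
CS        | 2       
Economics | 2       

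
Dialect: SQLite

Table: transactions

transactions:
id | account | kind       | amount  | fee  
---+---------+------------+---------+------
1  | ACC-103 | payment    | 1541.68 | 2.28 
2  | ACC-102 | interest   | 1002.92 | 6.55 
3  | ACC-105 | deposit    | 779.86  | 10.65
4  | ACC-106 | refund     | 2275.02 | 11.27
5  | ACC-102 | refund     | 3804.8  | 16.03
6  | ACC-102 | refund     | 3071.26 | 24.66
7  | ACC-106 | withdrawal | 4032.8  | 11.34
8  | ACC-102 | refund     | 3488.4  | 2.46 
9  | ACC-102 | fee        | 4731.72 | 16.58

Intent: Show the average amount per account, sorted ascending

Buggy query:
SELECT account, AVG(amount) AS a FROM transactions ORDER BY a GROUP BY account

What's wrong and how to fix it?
Bug: GROUP BY must precede ORDER BY

Fix: Move ORDER BY to the end, after GROUP BY

Corrected query:
SELECT account, AVG(amount) AS a FROM transactions GROUP BY account ORDER BY a

Result:
account | a      
--------+--------
ACC-105 | 779.86 
ACC-103 | 1541.68
ACC-106 | 3153.91
ACC-102 | 3219.82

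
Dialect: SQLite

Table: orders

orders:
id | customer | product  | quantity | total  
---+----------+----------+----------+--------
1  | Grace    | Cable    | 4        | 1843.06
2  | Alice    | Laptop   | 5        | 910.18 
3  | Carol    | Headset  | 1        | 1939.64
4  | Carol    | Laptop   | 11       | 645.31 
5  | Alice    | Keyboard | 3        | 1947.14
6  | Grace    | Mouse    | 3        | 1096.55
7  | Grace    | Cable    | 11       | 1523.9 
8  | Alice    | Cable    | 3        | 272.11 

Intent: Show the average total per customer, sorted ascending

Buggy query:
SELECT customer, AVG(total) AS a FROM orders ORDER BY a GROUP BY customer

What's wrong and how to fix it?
Bug: GROUP BY must precede ORDER BY

Fix: Reorder: SELECT … FROM … GROUP BY … ORDER BY …

Corrected query:
SELECT customer, AVG(total) AS a FROM orders GROUP BY customer ORDER BY a

Result:
customer | a          
---------+------------
Alice    | 1043.143333
Carol    | 1292.475   
Grace    | 1487.836667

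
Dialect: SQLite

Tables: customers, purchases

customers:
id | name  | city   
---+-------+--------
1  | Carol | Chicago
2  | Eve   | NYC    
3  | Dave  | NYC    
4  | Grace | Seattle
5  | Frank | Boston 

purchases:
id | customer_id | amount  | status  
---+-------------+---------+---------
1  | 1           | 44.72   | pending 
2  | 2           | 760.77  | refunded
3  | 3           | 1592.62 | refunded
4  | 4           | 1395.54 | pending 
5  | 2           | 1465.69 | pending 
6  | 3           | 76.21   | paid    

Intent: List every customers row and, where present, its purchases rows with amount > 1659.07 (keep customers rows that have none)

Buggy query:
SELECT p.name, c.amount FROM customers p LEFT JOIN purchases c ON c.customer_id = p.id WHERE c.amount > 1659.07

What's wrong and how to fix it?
Bug: A WHERE condition on the right-hand table after LEFT JOIN drops unmatched parents

Fix: Put 'c.amount > 1659.07' in the JOIN's ON clause instead of WHERE

Corrected query:
SELECT p.name, c.amount FROM customers p LEFT JOIN purchases c ON c.customer_id = p.id AND c.amount > 1659.07

Result:
name  | amount
------+-------
Carol | NULL  
Eve   | NULL  
Dave  | NULL  
Grace | NULL  
Frank | NULL  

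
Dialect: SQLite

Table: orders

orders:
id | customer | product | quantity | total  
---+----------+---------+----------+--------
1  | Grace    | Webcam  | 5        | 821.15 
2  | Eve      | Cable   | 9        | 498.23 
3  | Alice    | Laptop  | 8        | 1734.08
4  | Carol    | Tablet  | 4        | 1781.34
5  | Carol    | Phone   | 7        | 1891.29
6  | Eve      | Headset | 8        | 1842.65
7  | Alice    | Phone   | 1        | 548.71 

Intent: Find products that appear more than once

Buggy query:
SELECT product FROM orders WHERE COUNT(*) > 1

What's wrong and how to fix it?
Bug: WHERE can't reference COUNT(*); aggregates are computed after WHERE

Fix: Group first, then use HAVING for the count condition

Corrected query:
SELECT product FROM orders GROUP BY product HAVING COUNT(*) > 1

Result:
product
-------
Phone  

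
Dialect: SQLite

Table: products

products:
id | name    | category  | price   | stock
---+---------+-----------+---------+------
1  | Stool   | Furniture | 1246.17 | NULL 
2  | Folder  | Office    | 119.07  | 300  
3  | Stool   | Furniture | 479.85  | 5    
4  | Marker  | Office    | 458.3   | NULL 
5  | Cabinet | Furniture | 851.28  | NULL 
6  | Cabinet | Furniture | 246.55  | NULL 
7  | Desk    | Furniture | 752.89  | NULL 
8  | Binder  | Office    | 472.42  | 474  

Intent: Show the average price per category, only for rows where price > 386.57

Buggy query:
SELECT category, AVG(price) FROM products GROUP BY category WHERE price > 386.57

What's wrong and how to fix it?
Bug: WHERE cannot follow GROUP BY

Fix: Place WHERE between FROM and GROUP BY

Corrected query:
SELECT category, AVG(price) FROM products WHERE price > 386.57 GROUP BY category

Result:
category  | AVG(price)
----------+-----------
Furniture | 832.5475  
Office    | 465.36    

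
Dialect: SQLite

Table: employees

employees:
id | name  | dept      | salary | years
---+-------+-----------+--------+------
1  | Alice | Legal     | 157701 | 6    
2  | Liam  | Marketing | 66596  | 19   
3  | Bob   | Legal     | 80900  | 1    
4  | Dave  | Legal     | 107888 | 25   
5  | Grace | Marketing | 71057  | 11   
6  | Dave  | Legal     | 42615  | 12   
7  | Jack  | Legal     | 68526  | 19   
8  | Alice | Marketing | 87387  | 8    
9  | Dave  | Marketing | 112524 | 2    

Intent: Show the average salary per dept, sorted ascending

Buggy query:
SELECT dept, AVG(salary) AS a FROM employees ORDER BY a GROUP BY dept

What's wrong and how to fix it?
Bug: ORDER BY appears before GROUP BY; SQL clause order requires GROUP BY first

Fix: Move ORDER BY to the end, after GROUP BY

Corrected query:
SELECT dept, AVG(salary) AS a FROM employees GROUP BY dept ORDER BY a

Result:
dept      | a    
----------+------
Marketing | 84391
Legal     | 91526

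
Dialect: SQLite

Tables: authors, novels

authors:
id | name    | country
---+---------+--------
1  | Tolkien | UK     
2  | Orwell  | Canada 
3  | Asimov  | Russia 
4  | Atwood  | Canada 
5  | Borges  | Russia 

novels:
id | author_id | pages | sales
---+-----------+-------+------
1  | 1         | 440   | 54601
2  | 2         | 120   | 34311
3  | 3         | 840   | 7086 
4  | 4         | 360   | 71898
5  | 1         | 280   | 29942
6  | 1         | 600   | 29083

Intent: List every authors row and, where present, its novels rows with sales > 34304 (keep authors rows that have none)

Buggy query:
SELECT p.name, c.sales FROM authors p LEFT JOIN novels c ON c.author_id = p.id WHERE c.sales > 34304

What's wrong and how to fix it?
Bug: Filtering c.sales in WHERE discards the NULL rows produced by LEFT JOIN, turning it into an inner join

Fix: Move the right-table condition into the ON clause so unmatched parents are kept

Corrected query:
SELECT p.name, c.sales FROM authors p LEFT JOIN novels c ON c.author_id = p.id AND c.sales > 34304

Result:
name    | sales
--------+------
Tolkien | 54601
Orwell  | 34311
Asimov  | NULL 
Atwood  | 71898
Borges  | NULL 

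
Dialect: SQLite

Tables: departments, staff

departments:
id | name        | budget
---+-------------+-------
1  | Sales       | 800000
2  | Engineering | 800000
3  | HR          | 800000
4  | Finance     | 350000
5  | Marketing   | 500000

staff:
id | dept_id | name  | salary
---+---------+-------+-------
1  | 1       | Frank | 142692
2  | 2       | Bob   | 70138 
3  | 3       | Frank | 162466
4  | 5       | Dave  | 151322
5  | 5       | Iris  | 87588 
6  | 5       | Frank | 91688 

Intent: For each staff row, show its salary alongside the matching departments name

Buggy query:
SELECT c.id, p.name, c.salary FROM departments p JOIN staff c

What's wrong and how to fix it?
Bug: Missing join condition: each staff row is matched to all departments rows instead of just its own

Fix: Add ON c.dept_id = p.id to the JOIN

Corrected query:
SELECT c.id, p.name, c.salary FROM departments p JOIN staff c ON c.dept_id = p.id

Result:
id | name        | salary
---+-------------+-------
1  | Sales       | 142692
2  | Engineering | 70138 
3  | HR          | 162466
4  | Marketing   | 151322
5  | Marketing   | 87588 
6  | Marketing   | 91688 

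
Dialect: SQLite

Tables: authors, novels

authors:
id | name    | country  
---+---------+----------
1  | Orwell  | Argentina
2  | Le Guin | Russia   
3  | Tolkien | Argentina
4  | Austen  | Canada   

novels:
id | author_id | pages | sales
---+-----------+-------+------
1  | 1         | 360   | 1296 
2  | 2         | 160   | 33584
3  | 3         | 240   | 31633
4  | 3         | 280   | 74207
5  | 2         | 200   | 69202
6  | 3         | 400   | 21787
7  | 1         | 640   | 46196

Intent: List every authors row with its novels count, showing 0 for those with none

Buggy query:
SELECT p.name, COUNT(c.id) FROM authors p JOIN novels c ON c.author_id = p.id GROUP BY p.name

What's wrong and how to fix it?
Bug: An inner join excludes parents with zero children

Fix: Switch to LEFT JOIN to retain unmatched parent rows

Corrected query:
SELECT p.name, COUNT(c.id) FROM authors p LEFT JOIN novels c ON c.author_id = p.id GROUP BY p.name

Result:
name    | COUNT(c.id)
--------+------------
Austen  | 0          
Le Guin | 2          
Orwell  | 2          
Tolkien | 3          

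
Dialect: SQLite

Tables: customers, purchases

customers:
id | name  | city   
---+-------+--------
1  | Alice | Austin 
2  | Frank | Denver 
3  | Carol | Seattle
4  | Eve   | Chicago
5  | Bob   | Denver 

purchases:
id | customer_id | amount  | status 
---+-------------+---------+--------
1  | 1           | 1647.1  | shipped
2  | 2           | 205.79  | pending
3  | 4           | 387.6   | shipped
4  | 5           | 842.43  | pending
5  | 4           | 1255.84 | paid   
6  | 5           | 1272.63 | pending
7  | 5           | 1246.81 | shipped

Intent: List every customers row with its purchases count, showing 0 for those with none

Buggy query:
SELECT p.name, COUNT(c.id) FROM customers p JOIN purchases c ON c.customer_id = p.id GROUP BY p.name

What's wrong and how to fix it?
Bug: INNER JOIN drops customers rows that have no matching purchases rows

Fix: Switch to LEFT JOIN to retain unmatched parent rows

Corrected query:
SELECT p.name, COUNT(c.id) FROM customers p LEFT JOIN purchases c ON c.customer_id = p.id GROUP BY p.name

Result:
name  | COUNT(c.id)
------+------------
Alice | 1          
Bob   | 3          
Carol | 0          
Eve   | 2          
Frank | 1          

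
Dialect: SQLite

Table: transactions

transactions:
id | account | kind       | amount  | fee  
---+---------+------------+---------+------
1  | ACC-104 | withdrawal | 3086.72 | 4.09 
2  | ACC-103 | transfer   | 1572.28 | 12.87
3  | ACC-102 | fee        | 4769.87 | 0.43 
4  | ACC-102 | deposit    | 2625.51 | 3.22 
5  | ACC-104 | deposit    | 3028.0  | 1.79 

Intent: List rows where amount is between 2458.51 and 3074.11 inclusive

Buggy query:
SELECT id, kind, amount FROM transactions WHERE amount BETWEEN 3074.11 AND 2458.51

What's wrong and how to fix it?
Bug: BETWEEN expects the lower bound first; with 3074.11 AND 2458.51 the range is empty

Fix: Swap the bounds so the smaller value comes first

Corrected query:
SELECT id, kind, amount FROM transactions WHERE amount BETWEEN 2458.51 AND 3074.11

Result:
id | kind    | amount 
---+---------+--------
4  | deposit | 2625.51
5  | deposit | 3028   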